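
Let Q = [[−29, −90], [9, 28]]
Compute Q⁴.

tr Q = −1 and det Q = −2, so the characteristic polynomial is λ² − (−1)λ + (−2) with roots −2 and 1.
Eigenvectors give P = [[10, −3], [−3, 1]] with P⁻¹ = [[1, 3], [3, 10]], and Q = P·diag(−2, 1)·P⁻¹.
Then Q⁴ = P·diag(16, 1)·P⁻¹ = [[160, −3], [−48, 1]] · [[1, 3], [3, 10]] = [[151, 450], [−45, −134]].

[[151, 450], [−45, −134]]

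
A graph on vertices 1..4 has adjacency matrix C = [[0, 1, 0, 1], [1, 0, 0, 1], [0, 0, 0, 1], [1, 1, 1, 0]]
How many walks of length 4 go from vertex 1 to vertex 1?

7

The number of length-4 walks from vertex 1 to vertex 1 is entry (1,1) of C⁴, where C is the adjacency matrix.
C² = [[2, 1, 1, 1], [1, 2, 1, 1], [1, 1, 1, 0], [1, 1, 0, 3]]
C³ = [[2, 3, 1, 4], [3, 2, 1, 4], [1, 1, 0, 3], [4, 4, 3, 2]]
C⁴ = [[7, 6, 4, 6], [6, 7, 4, 6], [4, 4, 3, 2], [6, 6, 2, 11]]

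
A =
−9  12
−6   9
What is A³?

tr A = 0 and det A = −9, so the characteristic polynomial is λ² − (0)λ + (−9) with roots −3 and 3.
Eigenvectors give P = [[2, −1], [1, −1]] with P⁻¹ = [[1, −1], [1, −2]], and A = P·diag(−3, 3)·P⁻¹.
Then A³ = P·diag(−27, 27)·P⁻¹ = [[−54, −27], [−27, −27]] · [[1, −1], [1, −2]] = [[−81, 108], [−54, 81]].

[[−81, 108], [−54, 81]]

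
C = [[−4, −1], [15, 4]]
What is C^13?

[[−4, −1], [15, 4]]

C² = I (check: tr C = 0 and det C = −1), so C^13 = C since 13 is odd.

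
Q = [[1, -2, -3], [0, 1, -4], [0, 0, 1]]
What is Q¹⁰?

[[1, -20, 330], [0, 1, -40], [0, 0, 1]]

Q = I + N where N = [[0, -2, -3], [0, 0, -4], [0, 0, 0]] is strictly upper-triangular, so N³ = 0.
(I + N)¹⁰ = I + 10·N + 45·N² = [[1, -20, 330], [0, 1, -40], [0, 0, 1]].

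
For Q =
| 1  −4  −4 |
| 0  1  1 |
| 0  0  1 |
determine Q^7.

[[1, −28, −112], [0, 1, 7], [0, 0, 1]]

Q = I + N where N = [[0, −4, −4], [0, 0, 1], [0, 0, 0]] is strictly upper-triangular, so N^3 = 0.
(I + N)^7 = I + 7·N + 21·N^2 = [[1, −28, −112], [0, 1, 7], [0, 0, 1]].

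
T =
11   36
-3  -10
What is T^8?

[[1021, 3060], [-255, -764]]

tr T = 1 and det T = -2, so the characteristic polynomial is λ² − (1)λ + (-2) with roots -1 and 2.
Eigenvectors give P = [[-3, 4], [1, -1]] with P⁻¹ = [[1, 4], [1, 3]], and T = P·diag(-1, 2)·P⁻¹.
Then T^8 = P·diag(1, 256)·P⁻¹ = [[-3, 1024], [1, -256]] · [[1, 4], [1, 3]] = [[1021, 3060], [-255, -764]].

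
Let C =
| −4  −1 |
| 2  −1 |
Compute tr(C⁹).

−20195

tr C = −5 and det C = 6, so the characteristic polynomial is λ² − (−5)λ + (6) with roots −3 and −2.
Eigenvectors give P = [[−1, −1], [1, 2]] with P⁻¹ = [[−2, −1], [1, 1]], and C = P·diag(−3, −2)·P⁻¹.
Then C⁹ = P·diag(−19683, −512)·P⁻¹ = [[19683, 512], [−19683, −1024]] · [[−2, −1], [1, 1]] = [[−38854, −19171], [38342, 18659]].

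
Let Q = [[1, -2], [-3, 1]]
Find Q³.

Q² = [[7, -4], [-6, 7]]
Q³ = [[19, -18], [-27, 19]]

[[19, -18], [-27, 19]]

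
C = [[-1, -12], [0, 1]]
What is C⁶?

[[1, 0], [0, 1]]

C² = I (check: tr C = 0 and det C = -1), so C⁶ = I since 6 is even.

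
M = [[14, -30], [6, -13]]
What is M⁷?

[[644, -1290], [258, -517]]

tr M = 1 and det M = -2, so the characteristic polynomial is λ² − (1)λ + (-2) with roots 2 and -1.
Eigenvectors give P = [[5, 2], [2, 1]] with P⁻¹ = [[1, -2], [-2, 5]], and M = P·diag(2, -1)·P⁻¹.
Then M⁷ = P·diag(128, -1)·P⁻¹ = [[640, -2], [256, -1]] · [[1, -2], [-2, 5]] = [[644, -1290], [258, -517]].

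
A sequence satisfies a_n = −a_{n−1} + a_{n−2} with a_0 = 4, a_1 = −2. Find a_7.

−58

With companion matrix C = [[−1, 1], [1, 0]], [a_n, a_{n−1}]ᵀ = C·[a_{n−1}, a_{n−2}]ᵀ, so [a_7, a_6]ᵀ = C^6·[a_1, a_0]ᵀ.
C^6 = [[13, −8], [−8, 5]], giving [a_7, a_6]ᵀ = [[−58], [36]].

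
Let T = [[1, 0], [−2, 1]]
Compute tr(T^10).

T = I + N where N = [[0, 0], [−2, 0]] is strictly lower-triangular, so N^2 = 0.
(I + N)^10 = I + 10·N = [[1, 0], [−20, 1]].

2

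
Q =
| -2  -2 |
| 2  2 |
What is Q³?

Q² = [[0, 0], [0, 0]]
Q³ = [[0, 0], [0, 0]]

[[0, 0], [0, 0]]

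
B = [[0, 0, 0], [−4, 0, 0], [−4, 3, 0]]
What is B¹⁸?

[[0, 0, 0], [0, 0, 0], [0, 0, 0]]

B is strictly triangular, hence nilpotent: B³ = 0, so B¹⁸ = 0.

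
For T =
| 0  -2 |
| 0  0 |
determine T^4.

[[0, 0], [0, 0]]

T is strictly triangular, hence nilpotent: T^2 = 0, so T^4 = 0.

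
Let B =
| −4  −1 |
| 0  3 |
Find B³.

[[−64, −13], [0, 27]]

B² = [[16, 1], [0, 9]]
B³ = [[−64, −13], [0, 27]]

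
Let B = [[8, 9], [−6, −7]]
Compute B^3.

tr B = 1 and det B = −2, so the characteristic polynomial is λ² − (1)λ + (−2) with roots −1 and 2.
Eigenvectors give P = [[−1, 3], [1, −2]] with P⁻¹ = [[2, 3], [1, 1]], and B = P·diag(−1, 2)·P⁻¹.
Then B^3 = P·diag(−1, 8)·P⁻¹ = [[1, 24], [−1, −16]] · [[2, 3], [1, 1]] = [[26, 27], [−18, −19]].

[[26, 27], [−18, −19]]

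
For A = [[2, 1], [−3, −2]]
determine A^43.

[[2, 1], [−3, −2]]

A² = I (check: tr A = 0 and det A = −1), so A^43 = A since 43 is odd.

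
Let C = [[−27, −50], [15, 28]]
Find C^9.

tr C = 1 and det C = −6, so the characteristic polynomial is λ² − (1)λ + (−6) with roots 3 and −2.
Eigenvectors give P = [[5, 2], [−3, −1]] with P⁻¹ = [[−1, −2], [3, 5]], and C = P·diag(3, −2)·P⁻¹.
Then C^9 = P·diag(19683, −512)·P⁻¹ = [[98415, −1024], [−59049, 512]] · [[−1, −2], [3, 5]] = [[−101487, −201950], [60585, 120658]].

[[−101487, −201950], [60585, 120658]]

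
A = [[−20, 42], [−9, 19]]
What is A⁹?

tr A = −1 and det A = −2, so the characteristic polynomial is λ² − (−1)λ + (−2) with roots −2 and 1.
Eigenvectors give P = [[−7, −2], [−3, −1]] with P⁻¹ = [[−1, 2], [3, −7]], and A = P·diag(−2, 1)·P⁻¹.
Then A⁹ = P·diag(−512, 1)·P⁻¹ = [[3584, −2], [1536, −1]] · [[−1, 2], [3, −7]] = [[−3590, 7182], [−1539, 3079]].

[[−3590, 7182], [−1539, 3079]]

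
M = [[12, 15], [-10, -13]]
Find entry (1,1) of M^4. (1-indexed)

tr M = -1 and det M = -6, so the characteristic polynomial is λ² − (-1)λ + (-6) with roots -3 and 2.
Eigenvectors give P = [[-1, 3], [1, -2]] with P⁻¹ = [[2, 3], [1, 1]], and M = P·diag(-3, 2)·P⁻¹.
Then M^4 = P·diag(81, 16)·P⁻¹ = [[-81, 48], [81, -32]] · [[2, 3], [1, 1]] = [[-114, -195], [130, 211]].

-114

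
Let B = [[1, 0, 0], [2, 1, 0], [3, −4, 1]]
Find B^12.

B = I + N where N = [[0, 0, 0], [2, 0, 0], [3, −4, 0]] is strictly lower-triangular, so N^3 = 0.
(I + N)^12 = I + 12·N + 66·N^2 = [[1, 0, 0], [24, 1, 0], [−492, −48, 1]].

[[1, 0, 0], [24, 1, 0], [−492, −48, 1]]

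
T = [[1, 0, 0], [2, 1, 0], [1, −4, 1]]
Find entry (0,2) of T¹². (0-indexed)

T = I + N where N = [[0, 0, 0], [2, 0, 0], [1, −4, 0]] is strictly lower-triangular, so N³ = 0.
(I + N)¹² = I + 12·N + 66·N² = [[1, 0, 0], [24, 1, 0], [−516, −48, 1]].

0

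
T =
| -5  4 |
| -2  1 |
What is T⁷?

[[-4373, 4372], [-2186, 2185]]

tr T = -4 and det T = 3, so the characteristic polynomial is λ² − (-4)λ + (3) with roots -3 and -1.
Eigenvectors give P = [[2, -1], [1, -1]] with P⁻¹ = [[1, -1], [1, -2]], and T = P·diag(-3, -1)·P⁻¹.
Then T⁷ = P·diag(-2187, -1)·P⁻¹ = [[-4374, 1], [-2187, 1]] · [[1, -1], [1, -2]] = [[-4373, 4372], [-2186, 2185]].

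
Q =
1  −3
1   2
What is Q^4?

[[−23, 9], [−3, −26]]

Q^2 = [[−2, −9], [3, 1]]
Q^3 = [[−11, −12], [4, −7]]
Q^4 = [[−23, 9], [−3, −26]]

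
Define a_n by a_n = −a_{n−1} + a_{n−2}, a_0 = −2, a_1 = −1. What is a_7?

With companion matrix Q = [[−1, 1], [1, 0]], [a_n, a_{n−1}]ᵀ = Q·[a_{n−1}, a_{n−2}]ᵀ, so [a_7, a_6]ᵀ = Q⁶·[a_1, a_0]ᵀ.
Q⁶ = [[13, −8], [−8, 5]], giving [a_7, a_6]ᵀ = [[3], [−2]].

3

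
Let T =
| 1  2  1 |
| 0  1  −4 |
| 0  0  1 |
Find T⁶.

T = I + N where N = [[0, 2, 1], [0, 0, −4], [0, 0, 0]] is strictly upper-triangular, so N³ = 0.
(I + N)⁶ = I + 6·N + 15·N² = [[1, 12, −114], [0, 1, −24], [0, 0, 1]].

[[1, 12, −114], [0, 1, −24], [0, 0, 1]]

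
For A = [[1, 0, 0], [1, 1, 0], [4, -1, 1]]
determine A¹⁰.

A = I + N where N = [[0, 0, 0], [1, 0, 0], [4, -1, 0]] is strictly lower-triangular, so N³ = 0.
(I + N)¹⁰ = I + 10·N + 45·N² = [[1, 0, 0], [10, 1, 0], [-5, -10, 1]].

[[1, 0, 0], [10, 1, 0], [-5, -10, 1]]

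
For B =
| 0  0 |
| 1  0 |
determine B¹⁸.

[[0, 0], [0, 0]]

B is strictly triangular, hence nilpotent: B² = 0, so B¹⁸ = 0.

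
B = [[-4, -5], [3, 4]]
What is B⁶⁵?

B² = I (check: tr B = 0 and det B = -1), so B⁶⁵ = B since 65 is odd.

[[-4, -5], [3, 4]]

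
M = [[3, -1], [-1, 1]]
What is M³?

M² = [[10, -4], [-4, 2]]
M³ = [[34, -14], [-14, 6]]

[[34, -14], [-14, 6]]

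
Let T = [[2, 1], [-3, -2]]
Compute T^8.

T² = I (check: tr T = 0 and det T = -1), so T^8 = I since 8 is even.

[[1, 0], [0, 1]]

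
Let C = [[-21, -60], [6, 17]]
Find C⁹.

[[-196821, -590460], [59046, 177137]]

tr C = -4 and det C = 3, so the characteristic polynomial is λ² − (-4)λ + (3) with roots -1 and -3.
Eigenvectors give P = [[-3, 10], [1, -3]] with P⁻¹ = [[3, 10], [1, 3]], and C = P·diag(-1, -3)·P⁻¹.
Then C⁹ = P·diag(-1, -19683)·P⁻¹ = [[3, -196830], [-1, 59049]] · [[3, 10], [1, 3]] = [[-196821, -590460], [59046, 177137]].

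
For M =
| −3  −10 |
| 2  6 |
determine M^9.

tr M = 3 and det M = 2, so the characteristic polynomial is λ² − (3)λ + (2) with roots 2 and 1.
Eigenvectors give P = [[−2, 5], [1, −2]] with P⁻¹ = [[2, 5], [1, 2]], and M = P·diag(2, 1)·P⁻¹.
Then M^9 = P·diag(512, 1)·P⁻¹ = [[−1024, 5], [512, −2]] · [[2, 5], [1, 2]] = [[−2043, −5110], [1022, 2556]].

[[−2043, −5110], [1022, 2556]]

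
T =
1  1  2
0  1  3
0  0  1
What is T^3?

T = I + N where N = [[0, 1, 2], [0, 0, 3], [0, 0, 0]] is strictly upper-triangular, so N^3 = 0.
(I + N)^3 = I + 3·N + 3·N^2 = [[1, 3, 15], [0, 1, 9], [0, 0, 1]].

[[1, 3, 15], [0, 1, 9], [0, 0, 1]]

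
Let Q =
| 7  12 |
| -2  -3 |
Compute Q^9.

[[59047, 118092], [-19682, -39363]]

tr Q = 4 and det Q = 3, so the characteristic polynomial is λ² − (4)λ + (3) with roots 1 and 3.
Eigenvectors give P = [[-2, 3], [1, -1]] with P⁻¹ = [[1, 3], [1, 2]], and Q = P·diag(1, 3)·P⁻¹.
Then Q^9 = P·diag(1, 19683)·P⁻¹ = [[-2, 59049], [1, -19683]] · [[1, 3], [1, 2]] = [[59047, 118092], [-19682, -39363]].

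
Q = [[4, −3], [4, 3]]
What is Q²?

[[4, −21], [28, −3]]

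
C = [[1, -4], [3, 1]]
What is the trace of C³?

C² = [[-11, -8], [6, -11]]
C³ = [[-35, 36], [-27, -35]]

-70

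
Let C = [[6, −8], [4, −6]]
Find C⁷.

[[384, −512], [256, −384]]

tr C = 0 and det C = −4, so the characteristic polynomial is λ² − (0)λ + (−4) with roots −2 and 2.
Eigenvectors give P = [[−1, 2], [−1, 1]] with P⁻¹ = [[1, −2], [1, −1]], and C = P·diag(−2, 2)·P⁻¹.
Then C⁷ = P·diag(−128, 128)·P⁻¹ = [[128, 256], [128, 128]] · [[1, −2], [1, −1]] = [[384, −512], [256, −384]].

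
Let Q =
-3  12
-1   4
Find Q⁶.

Q² = Q (a projection; rank 1, trace 1), so Q⁶ = Q.

[[-3, 12], [-1, 4]]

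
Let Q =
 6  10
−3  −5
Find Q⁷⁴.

[[6, 10], [−3, −5]]

Q² = Q (a projection; rank 1, trace 1), so Q⁷⁴ = Q.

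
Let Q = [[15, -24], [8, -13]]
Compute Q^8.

[[26241, -39360], [13120, -19679]]

tr Q = 2 and det Q = -3, so the characteristic polynomial is λ² − (2)λ + (-3) with roots -1 and 3.
Eigenvectors give P = [[-3, 2], [-2, 1]] with P⁻¹ = [[1, -2], [2, -3]], and Q = P·diag(-1, 3)·P⁻¹.
Then Q^8 = P·diag(1, 6561)·P⁻¹ = [[-3, 13122], [-2, 6561]] · [[1, -2], [2, -3]] = [[26241, -39360], [13120, -19679]].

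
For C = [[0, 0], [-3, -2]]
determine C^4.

C^2 = [[0, 0], [6, 4]]
C^3 = [[0, 0], [-12, -8]]
C^4 = [[0, 0], [24, 16]]

[[0, 0], [24, 16]]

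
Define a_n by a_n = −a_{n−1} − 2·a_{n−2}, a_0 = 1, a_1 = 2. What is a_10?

With companion matrix T = [[−1, −2], [1, 0]], [a_n, a_{n−1}]ᵀ = T·[a_{n−1}, a_{n−2}]ᵀ, so [a_10, a_9]ᵀ = T⁹·[a_1, a_0]ᵀ.
T⁹ = [[11, 34], [−17, −6]], giving [a_10, a_9]ᵀ = [[56], [−40]].

56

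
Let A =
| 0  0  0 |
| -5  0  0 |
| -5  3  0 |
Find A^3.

[[0, 0, 0], [0, 0, 0], [0, 0, 0]]

A is strictly triangular, hence nilpotent: A^3 = 0, so A^3 = 0.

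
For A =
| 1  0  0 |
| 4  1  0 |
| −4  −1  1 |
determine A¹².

A = I + N where N = [[0, 0, 0], [4, 0, 0], [−4, −1, 0]] is strictly lower-triangular, so N³ = 0.
(I + N)¹² = I + 12·N + 66·N² = [[1, 0, 0], [48, 1, 0], [−312, −12, 1]].

[[1, 0, 0], [48, 1, 0], [−312, −12, 1]]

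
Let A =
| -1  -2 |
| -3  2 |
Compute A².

[[7, -2], [-3, 10]]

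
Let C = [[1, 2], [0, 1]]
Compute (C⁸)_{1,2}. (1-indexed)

C = I + N where N = [[0, 2], [0, 0]] is strictly upper-triangular, so N² = 0.
(I + N)⁸ = I + 8·N = [[1, 16], [0, 1]].

16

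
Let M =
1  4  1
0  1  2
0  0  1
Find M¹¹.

M = I + N where N = [[0, 4, 1], [0, 0, 2], [0, 0, 0]] is strictly upper-triangular, so N³ = 0.
(I + N)¹¹ = I + 11·N + 55·N² = [[1, 44, 451], [0, 1, 22], [0, 0, 1]].

[[1, 44, 451], [0, 1, 22], [0, 0, 1]]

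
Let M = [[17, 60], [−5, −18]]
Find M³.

tr M = −1 and det M = −6, so the characteristic polynomial is λ² − (−1)λ + (−6) with roots 2 and −3.
Eigenvectors give P = [[−4, 3], [1, −1]] with P⁻¹ = [[−1, −3], [−1, −4]], and M = P·diag(2, −3)·P⁻¹.
Then M³ = P·diag(8, −27)·P⁻¹ = [[−32, −81], [8, 27]] · [[−1, −3], [−1, −4]] = [[113, 420], [−35, −132]].

[[113, 420], [−35, −132]]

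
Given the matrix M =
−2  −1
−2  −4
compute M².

[[6, 6], [12, 18]]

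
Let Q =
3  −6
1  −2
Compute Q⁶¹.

Q² = Q (a projection; rank 1, trace 1), so Q⁶¹ = Q.

[[3, −6], [1, −2]]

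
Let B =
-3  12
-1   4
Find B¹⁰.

B² = B (a projection; rank 1, trace 1), so B¹⁰ = B.

[[-3, 12], [-1, 4]]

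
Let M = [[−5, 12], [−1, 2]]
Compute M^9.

tr M = −3 and det M = 2, so the characteristic polynomial is λ² − (−3)λ + (2) with roots −1 and −2.
Eigenvectors give P = [[3, 4], [1, 1]] with P⁻¹ = [[−1, 4], [1, −3]], and M = P·diag(−1, −2)·P⁻¹.
Then M^9 = P·diag(−1, −512)·P⁻¹ = [[−3, −2048], [−1, −512]] · [[−1, 4], [1, −3]] = [[−2045, 6132], [−511, 1532]].

[[−2045, 6132], [−511, 1532]]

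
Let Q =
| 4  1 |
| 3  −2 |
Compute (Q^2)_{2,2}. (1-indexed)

7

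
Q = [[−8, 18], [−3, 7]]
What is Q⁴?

tr Q = −1 and det Q = −2, so the characteristic polynomial is λ² − (−1)λ + (−2) with roots 1 and −2.
Eigenvectors give P = [[−2, 3], [−1, 1]] with P⁻¹ = [[1, −3], [1, −2]], and Q = P·diag(1, −2)·P⁻¹.
Then Q⁴ = P·diag(1, 16)·P⁻¹ = [[−2, 48], [−1, 16]] · [[1, −3], [1, −2]] = [[46, −90], [15, −29]].

[[46, −90], [15, −29]]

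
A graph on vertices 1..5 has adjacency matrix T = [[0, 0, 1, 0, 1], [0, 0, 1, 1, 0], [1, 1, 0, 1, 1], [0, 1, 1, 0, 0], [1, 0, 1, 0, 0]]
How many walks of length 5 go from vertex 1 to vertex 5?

The number of length-5 walks from vertex 1 to vertex 5 is entry (1,5) of T⁵, where T is the adjacency matrix.
T² = [[2, 1, 1, 1, 1], [1, 2, 1, 1, 1], [1, 1, 4, 1, 1], [1, 1, 1, 2, 1], [1, 1, 1, 1, 2]]
T³ = [[2, 2, 5, 2, 3], [2, 2, 5, 3, 2], [5, 5, 4, 5, 5], [2, 3, 5, 2, 2], [3, 2, 5, 2, 2]]
T⁴ = [[8, 7, 9, 7, 7], [7, 8, 9, 7, 7], [9, 9, 20, 9, 9], [7, 7, 9, 8, 7], [7, 7, 9, 7, 8]]
T⁵ = [[16, 16, 29, 16, 17], [16, 16, 29, 17, 16], [29, 29, 36, 29, 29], [16, 17, 29, 16, 16], [17, 16, 29, 16, 16]]

17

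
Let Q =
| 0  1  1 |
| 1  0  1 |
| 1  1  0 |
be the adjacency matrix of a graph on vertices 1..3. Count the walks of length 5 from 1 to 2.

The number of length-5 walks from vertex 1 to vertex 2 is entry (1,2) of Q⁵, where Q is the adjacency matrix.
Q² = [[2, 1, 1], [1, 2, 1], [1, 1, 2]]
Q³ = [[2, 3, 3], [3, 2, 3], [3, 3, 2]]
Q⁴ = [[6, 5, 5], [5, 6, 5], [5, 5, 6]]
Q⁵ = [[10, 11, 11], [11, 10, 11], [11, 11, 10]]

11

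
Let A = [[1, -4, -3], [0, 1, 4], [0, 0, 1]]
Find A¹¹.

[[1, -44, -913], [0, 1, 44], [0, 0, 1]]

A = I + N where N = [[0, -4, -3], [0, 0, 4], [0, 0, 0]] is strictly upper-triangular, so N³ = 0.
(I + N)¹¹ = I + 11·N + 55·N² = [[1, -44, -913], [0, 1, 44], [0, 0, 1]].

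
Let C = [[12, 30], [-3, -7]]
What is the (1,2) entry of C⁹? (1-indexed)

575130

tr C = 5 and det C = 6, so the characteristic polynomial is λ² − (5)λ + (6) with roots 2 and 3.
Eigenvectors give P = [[-3, -10], [1, 3]] with P⁻¹ = [[3, 10], [-1, -3]], and C = P·diag(2, 3)·P⁻¹.
Then C⁹ = P·diag(512, 19683)·P⁻¹ = [[-1536, -196830], [512, 59049]] · [[3, 10], [-1, -3]] = [[192222, 575130], [-57513, -172027]].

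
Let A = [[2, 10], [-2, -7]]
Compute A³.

[[68, 190], [-38, -103]]

tr A = -5 and det A = 6, so the characteristic polynomial is λ² − (-5)λ + (6) with roots -3 and -2.
Eigenvectors give P = [[-2, -5], [1, 2]] with P⁻¹ = [[2, 5], [-1, -2]], and A = P·diag(-3, -2)·P⁻¹.
Then A³ = P·diag(-27, -8)·P⁻¹ = [[54, 40], [-27, -16]] · [[2, 5], [-1, -2]] = [[68, 190], [-38, -103]].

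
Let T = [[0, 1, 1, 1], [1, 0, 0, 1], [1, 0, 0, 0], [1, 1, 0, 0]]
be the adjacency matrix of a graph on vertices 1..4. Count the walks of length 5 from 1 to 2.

The number of length-5 walks from vertex 1 to vertex 2 is entry (1,2) of T⁵, where T is the adjacency matrix.
T² = [[3, 1, 0, 1], [1, 2, 1, 1], [0, 1, 1, 1], [1, 1, 1, 2]]
T³ = [[2, 4, 3, 4], [4, 2, 1, 3], [3, 1, 0, 1], [4, 3, 1, 2]]
T⁴ = [[11, 6, 2, 6], [6, 7, 4, 6], [2, 4, 3, 4], [6, 6, 4, 7]]
T⁵ = [[14, 17, 11, 17], [17, 12, 6, 13], [11, 6, 2, 6], [17, 13, 6, 12]]

17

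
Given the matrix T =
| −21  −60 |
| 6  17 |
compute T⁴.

tr T = −4 and det T = 3, so the characteristic polynomial is λ² − (−4)λ + (3) with roots −3 and −1.
Eigenvectors give P = [[10, −3], [−3, 1]] with P⁻¹ = [[1, 3], [3, 10]], and T = P·diag(−3, −1)·P⁻¹.
Then T⁴ = P·diag(81, 1)·P⁻¹ = [[810, −3], [−243, 1]] · [[1, 3], [3, 10]] = [[801, 2400], [−240, −719]].

[[801, 2400], [−240, −719]]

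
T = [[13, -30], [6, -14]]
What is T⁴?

tr T = -1 and det T = -2, so the characteristic polynomial is λ² − (-1)λ + (-2) with roots 1 and -2.
Eigenvectors give P = [[5, 2], [2, 1]] with P⁻¹ = [[1, -2], [-2, 5]], and T = P·diag(1, -2)·P⁻¹.
Then T⁴ = P·diag(1, 16)·P⁻¹ = [[5, 32], [2, 16]] · [[1, -2], [-2, 5]] = [[-59, 150], [-30, 76]].

[[-59, 150], [-30, 76]]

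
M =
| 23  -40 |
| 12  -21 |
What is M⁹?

tr M = 2 and det M = -3, so the characteristic polynomial is λ² − (2)λ + (-3) with roots 3 and -1.
Eigenvectors give P = [[-2, -5], [-1, -3]] with P⁻¹ = [[-3, 5], [1, -2]], and M = P·diag(3, -1)·P⁻¹.
Then M⁹ = P·diag(19683, -1)·P⁻¹ = [[-39366, 5], [-19683, 3]] · [[-3, 5], [1, -2]] = [[118103, -196840], [59052, -98421]].

[[118103, -196840], [59052, -98421]]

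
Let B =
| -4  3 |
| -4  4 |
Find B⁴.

[[16, 0], [0, 16]]

B² = [[4, 0], [0, 4]]
B³ = [[-16, 12], [-16, 16]]
B⁴ = [[16, 0], [0, 16]]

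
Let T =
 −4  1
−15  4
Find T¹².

T² = I (check: tr T = 0 and det T = −1), so T¹² = I since 12 is even.

[[1, 0], [0, 1]]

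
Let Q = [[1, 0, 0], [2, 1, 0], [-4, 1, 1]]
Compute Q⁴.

[[1, 0, 0], [8, 1, 0], [-4, 4, 1]]

Q = I + N where N = [[0, 0, 0], [2, 0, 0], [-4, 1, 0]] is strictly lower-triangular, so N³ = 0.
(I + N)⁴ = I + 4·N + 6·N² = [[1, 0, 0], [8, 1, 0], [-4, 4, 1]].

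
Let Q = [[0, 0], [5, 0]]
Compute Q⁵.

Q is strictly triangular, hence nilpotent: Q² = 0, so Q⁵ = 0.

[[0, 0], [0, 0]]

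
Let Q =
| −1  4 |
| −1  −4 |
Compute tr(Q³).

−5

Q² = [[−3, −20], [5, 12]]
Q³ = [[23, 68], [−17, −28]]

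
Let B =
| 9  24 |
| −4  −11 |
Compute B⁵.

tr B = −2 and det B = −3, so the characteristic polynomial is λ² − (−2)λ + (−3) with roots −3 and 1.
Eigenvectors give P = [[−2, 3], [1, −1]] with P⁻¹ = [[1, 3], [1, 2]], and B = P·diag(−3, 1)·P⁻¹.
Then B⁵ = P·diag(−243, 1)·P⁻¹ = [[486, 3], [−243, −1]] · [[1, 3], [1, 2]] = [[489, 1464], [−244, −731]].

[[489, 1464], [−244, −731]]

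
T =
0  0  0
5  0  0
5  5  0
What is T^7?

T is strictly triangular, hence nilpotent: T^3 = 0, so T^7 = 0.

[[0, 0, 0], [0, 0, 0], [0, 0, 0]]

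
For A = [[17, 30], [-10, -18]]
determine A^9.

tr A = -1 and det A = -6, so the characteristic polynomial is λ² − (-1)λ + (-6) with roots 2 and -3.
Eigenvectors give P = [[-2, -3], [1, 2]] with P⁻¹ = [[-2, -3], [1, 2]], and A = P·diag(2, -3)·P⁻¹.
Then A^9 = P·diag(512, -19683)·P⁻¹ = [[-1024, 59049], [512, -39366]] · [[-2, -3], [1, 2]] = [[61097, 121170], [-40390, -80268]].

[[61097, 121170], [-40390, -80268]]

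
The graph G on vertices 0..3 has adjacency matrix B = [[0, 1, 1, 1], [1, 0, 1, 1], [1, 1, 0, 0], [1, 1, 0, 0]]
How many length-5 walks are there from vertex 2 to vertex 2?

18

The number of length-5 walks from vertex 2 to vertex 2 is entry (2,2) of B^5, where B is the adjacency matrix.
B^2 = [[3, 2, 1, 1], [2, 3, 1, 1], [1, 1, 2, 2], [1, 1, 2, 2]]
B^3 = [[4, 5, 5, 5], [5, 4, 5, 5], [5, 5, 2, 2], [5, 5, 2, 2]]
B^4 = [[15, 14, 9, 9], [14, 15, 9, 9], [9, 9, 10, 10], [9, 9, 10, 10]]
B^5 = [[32, 33, 29, 29], [33, 32, 29, 29], [29, 29, 18, 18], [29, 29, 18, 18]]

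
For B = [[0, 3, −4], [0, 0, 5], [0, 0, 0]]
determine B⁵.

[[0, 0, 0], [0, 0, 0], [0, 0, 0]]

B is strictly triangular, hence nilpotent: B³ = 0, so B⁵ = 0.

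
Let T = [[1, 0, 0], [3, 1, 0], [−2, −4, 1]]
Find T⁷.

[[1, 0, 0], [21, 1, 0], [−266, −28, 1]]

T = I + N where N = [[0, 0, 0], [3, 0, 0], [−2, −4, 0]] is strictly lower-triangular, so N³ = 0.
(I + N)⁷ = I + 7·N + 21·N² = [[1, 0, 0], [21, 1, 0], [−266, −28, 1]].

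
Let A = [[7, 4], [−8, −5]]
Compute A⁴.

tr A = 2 and det A = −3, so the characteristic polynomial is λ² − (2)λ + (−3) with roots 3 and −1.
Eigenvectors give P = [[1, 1], [−1, −2]] with P⁻¹ = [[2, 1], [−1, −1]], and A = P·diag(3, −1)·P⁻¹.
Then A⁴ = P·diag(81, 1)·P⁻¹ = [[81, 1], [−81, −2]] · [[2, 1], [−1, −1]] = [[161, 80], [−160, −79]].

[[161, 80], [−160, −79]]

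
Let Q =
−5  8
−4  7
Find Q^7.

[[−2189, 4376], [−2188, 4375]]

tr Q = 2 and det Q = −3, so the characteristic polynomial is λ² − (2)λ + (−3) with roots 3 and −1.
Eigenvectors give P = [[−1, 2], [−1, 1]] with P⁻¹ = [[1, −2], [1, −1]], and Q = P·diag(3, −1)·P⁻¹.
Then Q^7 = P·diag(2187, −1)·P⁻¹ = [[−2187, −2], [−2187, −1]] · [[1, −2], [1, −1]] = [[−2189, 4376], [−2188, 4375]].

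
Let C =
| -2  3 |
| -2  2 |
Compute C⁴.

C² = [[-2, 0], [0, -2]]
C³ = [[4, -6], [4, -4]]
C⁴ = [[4, 0], [0, 4]]

[[4, 0], [0, 4]]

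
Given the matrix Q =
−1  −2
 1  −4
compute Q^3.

[[11, −38], [19, −46]]

tr Q = −5 and det Q = 6, so the characteristic polynomial is λ² − (−5)λ + (6) with roots −2 and −3.
Eigenvectors give P = [[2, −1], [1, −1]] with P⁻¹ = [[1, −1], [1, −2]], and Q = P·diag(−2, −3)·P⁻¹.
Then Q^3 = P·diag(−8, −27)·P⁻¹ = [[−16, 27], [−8, 27]] · [[1, −1], [1, −2]] = [[11, −38], [19, −46]].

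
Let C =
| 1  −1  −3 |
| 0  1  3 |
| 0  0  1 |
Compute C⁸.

C = I + N where N = [[0, −1, −3], [0, 0, 3], [0, 0, 0]] is strictly upper-triangular, so N³ = 0.
(I + N)⁸ = I + 8·N + 28·N² = [[1, −8, −108], [0, 1, 24], [0, 0, 1]].

[[1, −8, −108], [0, 1, 24], [0, 0, 1]]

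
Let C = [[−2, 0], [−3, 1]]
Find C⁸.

[[256, 0], [255, 1]]

tr C = −1 and det C = −2, so the characteristic polynomial is λ² − (−1)λ + (−2) with roots −2 and 1.
Eigenvectors give P = [[1, 0], [1, −1]] with P⁻¹ = [[1, 0], [1, −1]], and C = P·diag(−2, 1)·P⁻¹.
Then C⁸ = P·diag(256, 1)·P⁻¹ = [[256, 0], [256, −1]] · [[1, 0], [1, −1]] = [[256, 0], [255, 1]].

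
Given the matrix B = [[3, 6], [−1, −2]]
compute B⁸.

B² = B (a projection; rank 1, trace 1), so B⁸ = B.

[[3, 6], [−1, −2]]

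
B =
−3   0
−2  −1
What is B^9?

tr B = −4 and det B = 3, so the characteristic polynomial is λ² − (−4)λ + (3) with roots −1 and −3.
Eigenvectors give P = [[0, 1], [−1, 1]] with P⁻¹ = [[1, −1], [1, 0]], and B = P·diag(−1, −3)·P⁻¹.
Then B^9 = P·diag(−1, −19683)·P⁻¹ = [[0, −19683], [1, −19683]] · [[1, −1], [1, 0]] = [[−19683, 0], [−19682, −1]].

[[−19683, 0], [−19682, −1]]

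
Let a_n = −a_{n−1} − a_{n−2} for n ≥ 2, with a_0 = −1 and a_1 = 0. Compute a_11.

With companion matrix T = [[−1, −1], [1, 0]], [a_n, a_{n−1}]ᵀ = T·[a_{n−1}, a_{n−2}]ᵀ, so [a_11, a_10]ᵀ = T¹⁰·[a_1, a_0]ᵀ.
T¹⁰ = [[−1, −1], [1, 0]], giving [a_11, a_10]ᵀ = [[1], [0]].

1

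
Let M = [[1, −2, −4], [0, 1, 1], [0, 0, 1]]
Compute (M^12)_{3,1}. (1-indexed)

0

M = I + N where N = [[0, −2, −4], [0, 0, 1], [0, 0, 0]] is strictly upper-triangular, so N^3 = 0.
(I + N)^12 = I + 12·N + 66·N^2 = [[1, −24, −180], [0, 1, 12], [0, 0, 1]].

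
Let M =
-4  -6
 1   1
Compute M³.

tr M = -3 and det M = 2, so the characteristic polynomial is λ² − (-3)λ + (2) with roots -2 and -1.
Eigenvectors give P = [[3, -2], [-1, 1]] with P⁻¹ = [[1, 2], [1, 3]], and M = P·diag(-2, -1)·P⁻¹.
Then M³ = P·diag(-8, -1)·P⁻¹ = [[-24, 2], [8, -1]] · [[1, 2], [1, 3]] = [[-22, -42], [7, 13]].

[[-22, -42], [7, 13]]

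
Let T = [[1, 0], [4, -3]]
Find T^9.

[[1, 0], [19684, -19683]]

tr T = -2 and det T = -3, so the characteristic polynomial is λ² − (-2)λ + (-3) with roots 1 and -3.
Eigenvectors give P = [[-1, 0], [-1, 1]] with P⁻¹ = [[-1, 0], [-1, 1]], and T = P·diag(1, -3)·P⁻¹.
Then T^9 = P·diag(1, -19683)·P⁻¹ = [[-1, 0], [-1, -19683]] · [[-1, 0], [-1, 1]] = [[1, 0], [19684, -19683]].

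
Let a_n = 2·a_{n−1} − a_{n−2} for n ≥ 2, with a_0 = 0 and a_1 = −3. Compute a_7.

−21

With companion matrix Q = [[2, −1], [1, 0]], [a_n, a_{n−1}]ᵀ = Q·[a_{n−1}, a_{n−2}]ᵀ, so [a_7, a_6]ᵀ = Q⁶·[a_1, a_0]ᵀ.
Q⁶ = [[7, −6], [6, −5]], giving [a_7, a_6]ᵀ = [[−21], [−18]].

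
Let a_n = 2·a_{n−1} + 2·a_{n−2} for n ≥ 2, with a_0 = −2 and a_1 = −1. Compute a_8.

−2208

With companion matrix C = [[2, 2], [1, 0]], [a_n, a_{n−1}]ᵀ = C·[a_{n−1}, a_{n−2}]ᵀ, so [a_8, a_7]ᵀ = C^7·[a_1, a_0]ᵀ.
C^7 = [[896, 656], [328, 240]], giving [a_8, a_7]ᵀ = [[−2208], [−808]].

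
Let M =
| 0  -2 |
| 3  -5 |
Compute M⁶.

[[-1266, 1330], [-1995, 2059]]

tr M = -5 and det M = 6, so the characteristic polynomial is λ² − (-5)λ + (6) with roots -3 and -2.
Eigenvectors give P = [[-2, 1], [-3, 1]] with P⁻¹ = [[1, -1], [3, -2]], and M = P·diag(-3, -2)·P⁻¹.
Then M⁶ = P·diag(729, 64)·P⁻¹ = [[-1458, 64], [-2187, 64]] · [[1, -1], [3, -2]] = [[-1266, 1330], [-1995, 2059]].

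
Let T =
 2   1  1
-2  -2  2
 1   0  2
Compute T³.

[[12, 3, 15], [-2, -2, 2], [11, 2, 16]]

T² = [[3, 0, 6], [2, 2, -2], [4, 1, 5]]
T³ = [[12, 3, 15], [-2, -2, 2], [11, 2, 16]]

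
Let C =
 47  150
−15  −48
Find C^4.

[[−569, −1950], [195, 666]]

tr C = −1 and det C = −6, so the characteristic polynomial is λ² − (−1)λ + (−6) with roots 2 and −3.
Eigenvectors give P = [[10, −3], [−3, 1]] with P⁻¹ = [[1, 3], [3, 10]], and C = P·diag(2, −3)·P⁻¹.
Then C^4 = P·diag(16, 81)·P⁻¹ = [[160, −243], [−48, 81]] · [[1, 3], [3, 10]] = [[−569, −1950], [195, 666]].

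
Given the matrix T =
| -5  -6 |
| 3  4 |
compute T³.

tr T = -1 and det T = -2, so the characteristic polynomial is λ² − (-1)λ + (-2) with roots 1 and -2.
Eigenvectors give P = [[1, -2], [-1, 1]] with P⁻¹ = [[-1, -2], [-1, -1]], and T = P·diag(1, -2)·P⁻¹.
Then T³ = P·diag(1, -8)·P⁻¹ = [[1, 16], [-1, -8]] · [[-1, -2], [-1, -1]] = [[-17, -18], [9, 10]].

[[-17, -18], [9, 10]]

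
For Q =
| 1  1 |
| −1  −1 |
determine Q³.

[[0, 0], [0, 0]]

Q² = [[0, 0], [0, 0]]
Q³ = [[0, 0], [0, 0]]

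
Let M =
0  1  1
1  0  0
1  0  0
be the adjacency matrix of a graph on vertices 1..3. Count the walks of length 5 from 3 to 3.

0

The number of length-5 walks from vertex 3 to vertex 3 is entry (3,3) of M⁵, where M is the adjacency matrix.
M² = [[2, 0, 0], [0, 1, 1], [0, 1, 1]]
M³ = [[0, 2, 2], [2, 0, 0], [2, 0, 0]]
M⁴ = [[4, 0, 0], [0, 2, 2], [0, 2, 2]]
M⁵ = [[0, 4, 4], [4, 0, 0], [4, 0, 0]]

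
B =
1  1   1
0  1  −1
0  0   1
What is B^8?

[[1, 8, −20], [0, 1, −8], [0, 0, 1]]

B = I + N where N = [[0, 1, 1], [0, 0, −1], [0, 0, 0]] is strictly upper-triangular, so N^3 = 0.
(I + N)^8 = I + 8·N + 28·N^2 = [[1, 8, −20], [0, 1, −8], [0, 0, 1]].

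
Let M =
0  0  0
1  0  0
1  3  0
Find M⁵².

[[0, 0, 0], [0, 0, 0], [0, 0, 0]]

M is strictly triangular, hence nilpotent: M³ = 0, so M⁵² = 0.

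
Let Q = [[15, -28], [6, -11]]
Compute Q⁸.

[[45921, -91840], [19680, -39359]]

tr Q = 4 and det Q = 3, so the characteristic polynomial is λ² − (4)λ + (3) with roots 3 and 1.
Eigenvectors give P = [[7, 2], [3, 1]] with P⁻¹ = [[1, -2], [-3, 7]], and Q = P·diag(3, 1)·P⁻¹.
Then Q⁸ = P·diag(6561, 1)·P⁻¹ = [[45927, 2], [19683, 1]] · [[1, -2], [-3, 7]] = [[45921, -91840], [19680, -39359]].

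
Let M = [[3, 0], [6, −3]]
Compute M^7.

tr M = 0 and det M = −9, so the characteristic polynomial is λ² − (0)λ + (−9) with roots −3 and 3.
Eigenvectors give P = [[0, 1], [−1, 1]] with P⁻¹ = [[1, −1], [1, 0]], and M = P·diag(−3, 3)·P⁻¹.
Then M^7 = P·diag(−2187, 2187)·P⁻¹ = [[0, 2187], [2187, 2187]] · [[1, −1], [1, 0]] = [[2187, 0], [4374, −2187]].

[[2187, 0], [4374, −2187]]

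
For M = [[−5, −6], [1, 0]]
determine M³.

tr M = −5 and det M = 6, so the characteristic polynomial is λ² − (−5)λ + (6) with roots −3 and −2.
Eigenvectors give P = [[−3, −2], [1, 1]] with P⁻¹ = [[−1, −2], [1, 3]], and M = P·diag(−3, −2)·P⁻¹.
Then M³ = P·diag(−27, −8)·P⁻¹ = [[81, 16], [−27, −8]] · [[−1, −2], [1, 3]] = [[−65, −114], [19, 30]].

[[−65, −114], [19, 30]]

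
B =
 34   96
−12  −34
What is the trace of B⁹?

tr B = 0 and det B = −4, so the characteristic polynomial is λ² − (0)λ + (−4) with roots 2 and −2.
Eigenvectors give P = [[−3, 8], [1, −3]] with P⁻¹ = [[−3, −8], [−1, −3]], and B = P·diag(2, −2)·P⁻¹.
Then B⁹ = P·diag(512, −512)·P⁻¹ = [[−1536, −4096], [512, 1536]] · [[−3, −8], [−1, −3]] = [[8704, 24576], [−3072, −8704]].

0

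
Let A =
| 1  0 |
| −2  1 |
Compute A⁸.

[[1, 0], [−16, 1]]

A = I + N where N = [[0, 0], [−2, 0]] is strictly lower-triangular, so N² = 0.
(I + N)⁸ = I + 8·N = [[1, 0], [−16, 1]].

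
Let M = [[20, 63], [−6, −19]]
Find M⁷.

tr M = 1 and det M = −2, so the characteristic polynomial is λ² − (1)λ + (−2) with roots −1 and 2.
Eigenvectors give P = [[−3, 7], [1, −2]] with P⁻¹ = [[2, 7], [1, 3]], and M = P·diag(−1, 2)·P⁻¹.
Then M⁷ = P·diag(−1, 128)·P⁻¹ = [[3, 896], [−1, −256]] · [[2, 7], [1, 3]] = [[902, 2709], [−258, −775]].

[[902, 2709], [−258, −775]]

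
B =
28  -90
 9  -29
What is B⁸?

[[-2294, 7650], [-765, 2551]]

tr B = -1 and det B = -2, so the characteristic polynomial is λ² − (-1)λ + (-2) with roots 1 and -2.
Eigenvectors give P = [[10, 3], [3, 1]] with P⁻¹ = [[1, -3], [-3, 10]], and B = P·diag(1, -2)·P⁻¹.
Then B⁸ = P·diag(1, 256)·P⁻¹ = [[10, 768], [3, 256]] · [[1, -3], [-3, 10]] = [[-2294, 7650], [-765, 2551]].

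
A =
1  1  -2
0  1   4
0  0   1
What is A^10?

[[1, 10, 160], [0, 1, 40], [0, 0, 1]]

A = I + N where N = [[0, 1, -2], [0, 0, 4], [0, 0, 0]] is strictly upper-triangular, so N^3 = 0.
(I + N)^10 = I + 10·N + 45·N^2 = [[1, 10, 160], [0, 1, 40], [0, 0, 1]].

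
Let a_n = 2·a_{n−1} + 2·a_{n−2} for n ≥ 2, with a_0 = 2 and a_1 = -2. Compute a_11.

-9792

With companion matrix T = [[2, 2], [1, 0]], [a_n, a_{n−1}]ᵀ = T·[a_{n−1}, a_{n−2}]ᵀ, so [a_11, a_10]ᵀ = T¹⁰·[a_1, a_0]ᵀ.
T¹⁰ = [[18272, 13376], [6688, 4896]], giving [a_11, a_10]ᵀ = [[-9792], [-3584]].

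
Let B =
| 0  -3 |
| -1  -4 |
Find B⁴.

[[57, 264], [88, 409]]

B² = [[3, 12], [4, 19]]
B³ = [[-12, -57], [-19, -88]]
B⁴ = [[57, 264], [88, 409]]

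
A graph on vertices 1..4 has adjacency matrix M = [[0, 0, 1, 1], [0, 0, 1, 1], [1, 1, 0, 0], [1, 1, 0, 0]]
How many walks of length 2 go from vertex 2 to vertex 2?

2

The number of length-2 walks from vertex 2 to vertex 2 is entry (2,2) of M², where M is the adjacency matrix.
M² = [[2, 2, 0, 0], [2, 2, 0, 0], [0, 0, 2, 2], [0, 0, 2, 2]]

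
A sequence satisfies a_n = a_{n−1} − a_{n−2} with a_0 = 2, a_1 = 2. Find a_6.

With companion matrix A = [[1, −1], [1, 0]], [a_n, a_{n−1}]ᵀ = A·[a_{n−1}, a_{n−2}]ᵀ, so [a_6, a_5]ᵀ = A^5·[a_1, a_0]ᵀ.
A^5 = [[0, 1], [−1, 1]], giving [a_6, a_5]ᵀ = [[2], [0]].

2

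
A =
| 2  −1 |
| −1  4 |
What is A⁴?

A² = [[5, −6], [−6, 17]]
A³ = [[16, −29], [−29, 74]]
A⁴ = [[61, −132], [−132, 325]]

[[61, −132], [−132, 325]]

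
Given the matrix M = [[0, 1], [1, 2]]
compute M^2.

[[1, 2], [2, 5]]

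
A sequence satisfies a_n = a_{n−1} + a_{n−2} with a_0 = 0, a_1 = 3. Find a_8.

With companion matrix B = [[1, 1], [1, 0]], [a_n, a_{n−1}]ᵀ = B·[a_{n−1}, a_{n−2}]ᵀ, so [a_8, a_7]ᵀ = B⁷·[a_1, a_0]ᵀ.
B⁷ = [[21, 13], [13, 8]], giving [a_8, a_7]ᵀ = [[63], [39]].

63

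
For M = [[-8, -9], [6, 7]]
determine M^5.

[[-98, -99], [66, 67]]

tr M = -1 and det M = -2, so the characteristic polynomial is λ² − (-1)λ + (-2) with roots 1 and -2.
Eigenvectors give P = [[-1, 3], [1, -2]] with P⁻¹ = [[2, 3], [1, 1]], and M = P·diag(1, -2)·P⁻¹.
Then M^5 = P·diag(1, -32)·P⁻¹ = [[-1, -96], [1, 64]] · [[2, 3], [1, 1]] = [[-98, -99], [66, 67]].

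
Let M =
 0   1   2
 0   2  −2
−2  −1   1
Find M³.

M² = [[−4, 0, 0], [4, 6, −6], [−2, −5, −1]]
M³ = [[0, −4, −8], [12, 22, −10], [2, −11, 5]]

[[0, −4, −8], [12, 22, −10], [2, −11, 5]]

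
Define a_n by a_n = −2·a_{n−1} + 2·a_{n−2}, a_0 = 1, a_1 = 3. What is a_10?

−15168

With companion matrix Q = [[−2, 2], [1, 0]], [a_n, a_{n−1}]ᵀ = Q·[a_{n−1}, a_{n−2}]ᵀ, so [a_10, a_9]ᵀ = Q⁹·[a_1, a_0]ᵀ.
Q⁹ = [[−6688, 4896], [2448, −1792]], giving [a_10, a_9]ᵀ = [[−15168], [5552]].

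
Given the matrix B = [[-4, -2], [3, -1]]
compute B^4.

[[-50, 50], [-75, -125]]

B^2 = [[10, 10], [-15, -5]]
B^3 = [[-10, -30], [45, 35]]
B^4 = [[-50, 50], [-75, -125]]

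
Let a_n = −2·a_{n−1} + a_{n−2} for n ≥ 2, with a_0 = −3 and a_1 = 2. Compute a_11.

18616

With companion matrix B = [[−2, 1], [1, 0]], [a_n, a_{n−1}]ᵀ = B·[a_{n−1}, a_{n−2}]ᵀ, so [a_11, a_10]ᵀ = B^10·[a_1, a_0]ᵀ.
B^10 = [[5741, −2378], [−2378, 985]], giving [a_11, a_10]ᵀ = [[18616], [−7711]].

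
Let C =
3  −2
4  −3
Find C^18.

C² = I (check: tr C = 0 and det C = −1), so C^18 = I since 18 is even.

[[1, 0], [0, 1]]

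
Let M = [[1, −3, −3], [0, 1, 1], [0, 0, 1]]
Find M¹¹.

[[1, −33, −198], [0, 1, 11], [0, 0, 1]]

M = I + N where N = [[0, −3, −3], [0, 0, 1], [0, 0, 0]] is strictly upper-triangular, so N³ = 0.
(I + N)¹¹ = I + 11·N + 55·N² = [[1, −33, −198], [0, 1, 11], [0, 0, 1]].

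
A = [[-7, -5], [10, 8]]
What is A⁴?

tr A = 1 and det A = -6, so the characteristic polynomial is λ² − (1)λ + (-6) with roots 3 and -2.
Eigenvectors give P = [[-1, -1], [2, 1]] with P⁻¹ = [[1, 1], [-2, -1]], and A = P·diag(3, -2)·P⁻¹.
Then A⁴ = P·diag(81, 16)·P⁻¹ = [[-81, -16], [162, 16]] · [[1, 1], [-2, -1]] = [[-49, -65], [130, 146]].

[[-49, -65], [130, 146]]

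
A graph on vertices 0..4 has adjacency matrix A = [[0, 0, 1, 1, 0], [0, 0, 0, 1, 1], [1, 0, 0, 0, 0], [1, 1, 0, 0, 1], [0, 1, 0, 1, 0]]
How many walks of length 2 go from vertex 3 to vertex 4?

The number of length-2 walks from vertex 3 to vertex 4 is entry (3,4) of A², where A is the adjacency matrix.
A² = [[2, 1, 0, 0, 1], [1, 2, 0, 1, 1], [0, 0, 1, 1, 0], [0, 1, 1, 3, 1], [1, 1, 0, 1, 2]]

1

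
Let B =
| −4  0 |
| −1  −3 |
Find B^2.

[[16, 0], [7, 9]]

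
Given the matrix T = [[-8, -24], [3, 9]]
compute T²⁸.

[[-8, -24], [3, 9]]

T² = T (a projection; rank 1, trace 1), so T²⁸ = T.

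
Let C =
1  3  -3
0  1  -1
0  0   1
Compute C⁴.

[[1, 12, -30], [0, 1, -4], [0, 0, 1]]

C = I + N where N = [[0, 3, -3], [0, 0, -1], [0, 0, 0]] is strictly upper-triangular, so N³ = 0.
(I + N)⁴ = I + 4·N + 6·N² = [[1, 12, -30], [0, 1, -4], [0, 0, 1]].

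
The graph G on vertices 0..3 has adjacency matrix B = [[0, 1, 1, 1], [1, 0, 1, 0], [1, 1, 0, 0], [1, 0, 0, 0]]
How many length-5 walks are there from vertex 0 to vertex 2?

17

The number of length-5 walks from vertex 0 to vertex 2 is entry (0,2) of B⁵, where B is the adjacency matrix.
B² = [[3, 1, 1, 0], [1, 2, 1, 1], [1, 1, 2, 1], [0, 1, 1, 1]]
B³ = [[2, 4, 4, 3], [4, 2, 3, 1], [4, 3, 2, 1], [3, 1, 1, 0]]
B⁴ = [[11, 6, 6, 2], [6, 7, 6, 4], [6, 6, 7, 4], [2, 4, 4, 3]]
B⁵ = [[14, 17, 17, 11], [17, 12, 13, 6], [17, 13, 12, 6], [11, 6, 6, 2]]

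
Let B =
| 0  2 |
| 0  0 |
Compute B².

B is strictly triangular, hence nilpotent: B² = 0, so B² = 0.

[[0, 0], [0, 0]]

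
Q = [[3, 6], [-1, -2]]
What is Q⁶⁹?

[[3, 6], [-1, -2]]

Q² = Q (a projection; rank 1, trace 1), so Q⁶⁹ = Q.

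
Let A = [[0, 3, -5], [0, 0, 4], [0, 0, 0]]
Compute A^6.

[[0, 0, 0], [0, 0, 0], [0, 0, 0]]

A is strictly triangular, hence nilpotent: A^3 = 0, so A^6 = 0.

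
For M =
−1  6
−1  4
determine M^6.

[[−125, 378], [−63, 190]]

tr M = 3 and det M = 2, so the characteristic polynomial is λ² − (3)λ + (2) with roots 2 and 1.
Eigenvectors give P = [[−2, 3], [−1, 1]] with P⁻¹ = [[1, −3], [1, −2]], and M = P·diag(2, 1)·P⁻¹.
Then M^6 = P·diag(64, 1)·P⁻¹ = [[−128, 3], [−64, 1]] · [[1, −3], [1, −2]] = [[−125, 378], [−63, 190]].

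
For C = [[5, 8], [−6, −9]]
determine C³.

tr C = −4 and det C = 3, so the characteristic polynomial is λ² − (−4)λ + (3) with roots −1 and −3.
Eigenvectors give P = [[−4, −1], [3, 1]] with P⁻¹ = [[−1, −1], [3, 4]], and C = P·diag(−1, −3)·P⁻¹.
Then C³ = P·diag(−1, −27)·P⁻¹ = [[4, 27], [−3, −27]] · [[−1, −1], [3, 4]] = [[77, 104], [−78, −105]].

[[77, 104], [−78, −105]]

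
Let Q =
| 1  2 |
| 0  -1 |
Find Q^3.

[[1, 2], [0, -1]]

Q² = I (check: tr Q = 0 and det Q = -1), so Q^3 = Q since 3 is odd.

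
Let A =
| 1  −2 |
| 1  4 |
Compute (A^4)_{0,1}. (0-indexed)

−130

tr A = 5 and det A = 6, so the characteristic polynomial is λ² − (5)λ + (6) with roots 2 and 3.
Eigenvectors give P = [[2, −1], [−1, 1]] with P⁻¹ = [[1, 1], [1, 2]], and A = P·diag(2, 3)·P⁻¹.
Then A^4 = P·diag(16, 81)·P⁻¹ = [[32, −81], [−16, 81]] · [[1, 1], [1, 2]] = [[−49, −130], [65, 146]].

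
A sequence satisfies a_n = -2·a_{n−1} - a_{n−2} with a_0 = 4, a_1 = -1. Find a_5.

With companion matrix T = [[-2, -1], [1, 0]], [a_n, a_{n−1}]ᵀ = T·[a_{n−1}, a_{n−2}]ᵀ, so [a_5, a_4]ᵀ = T⁴·[a_1, a_0]ᵀ.
T⁴ = [[5, 4], [-4, -3]], giving [a_5, a_4]ᵀ = [[11], [-8]].

11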